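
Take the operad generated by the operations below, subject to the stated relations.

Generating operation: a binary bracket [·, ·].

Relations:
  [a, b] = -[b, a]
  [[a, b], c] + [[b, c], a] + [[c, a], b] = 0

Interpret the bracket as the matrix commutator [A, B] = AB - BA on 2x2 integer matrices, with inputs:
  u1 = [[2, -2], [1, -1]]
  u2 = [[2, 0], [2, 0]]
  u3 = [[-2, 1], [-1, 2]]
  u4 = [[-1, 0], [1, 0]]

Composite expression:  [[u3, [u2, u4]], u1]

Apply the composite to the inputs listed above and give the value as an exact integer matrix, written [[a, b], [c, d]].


[u2, u4] = [[0, 0], [-4, 0]]
[u3, [u2, u4]] = [[-4, 0], [-16, 4]]
[[u3, [u2, u4]], u1] = [[-32, 16], [-40, 32]]

[[-32, 16], [-40, 32]]


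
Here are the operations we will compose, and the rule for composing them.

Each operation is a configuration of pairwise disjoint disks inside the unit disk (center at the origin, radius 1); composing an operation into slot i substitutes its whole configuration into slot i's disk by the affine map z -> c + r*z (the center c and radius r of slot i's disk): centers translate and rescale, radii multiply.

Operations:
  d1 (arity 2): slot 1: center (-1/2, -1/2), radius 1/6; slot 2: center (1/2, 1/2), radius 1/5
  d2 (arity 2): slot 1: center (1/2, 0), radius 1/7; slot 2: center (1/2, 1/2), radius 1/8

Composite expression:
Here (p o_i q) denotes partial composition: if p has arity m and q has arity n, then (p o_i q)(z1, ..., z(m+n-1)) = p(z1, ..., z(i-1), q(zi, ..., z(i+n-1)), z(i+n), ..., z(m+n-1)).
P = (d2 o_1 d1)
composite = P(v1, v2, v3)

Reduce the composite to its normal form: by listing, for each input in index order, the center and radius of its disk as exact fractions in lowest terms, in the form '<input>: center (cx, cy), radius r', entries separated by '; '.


Affine substitution under d2: radii multiply and v-centers shift.
for v1, the 2-step affine chain lands on center (3/7, -1/14), radius 1/42
for v2, the 2-step affine chain lands on center (4/7, 1/14), radius 1/35
for v3, the 1-step affine chain lands on center (1/2, 1/2), radius 1/8

v1: center (3/7, -1/14), radius 1/42; v2: center (4/7, 1/14), radius 1/35; v3: center (1/2, 1/2), radius 1/8


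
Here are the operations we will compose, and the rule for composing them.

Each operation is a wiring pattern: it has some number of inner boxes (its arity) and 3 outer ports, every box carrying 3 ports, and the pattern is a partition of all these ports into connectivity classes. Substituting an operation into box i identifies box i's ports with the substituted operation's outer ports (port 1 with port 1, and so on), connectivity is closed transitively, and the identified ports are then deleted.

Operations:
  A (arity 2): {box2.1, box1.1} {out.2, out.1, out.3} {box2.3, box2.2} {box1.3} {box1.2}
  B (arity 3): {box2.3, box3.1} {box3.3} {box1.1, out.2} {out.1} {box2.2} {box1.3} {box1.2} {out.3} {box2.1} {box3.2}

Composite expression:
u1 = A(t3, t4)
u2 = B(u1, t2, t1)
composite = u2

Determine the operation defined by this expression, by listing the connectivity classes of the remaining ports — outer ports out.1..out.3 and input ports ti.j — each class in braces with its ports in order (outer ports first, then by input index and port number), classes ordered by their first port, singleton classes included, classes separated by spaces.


{out.1} {out.2} {out.3} {t1.1, t2.3} {t1.2} {t1.3} {t2.1} {t2.2} {t3.1, t4.1} {t3.2} {t3.3} {t4.2, t4.3}

Two ports join when wires chain via B-identified ports.
A over (t3, t4) gives {out.1, out.2, out.3} {t3.1, t4.1} {t3.2} {t3.3} {t4.2, t4.3}, out.j being that stage's outer ports
B over (t3, t4, t2, t1) gives {out.1} {out.2} {out.3} {t1.1, t2.3} {t1.2} {t1.3} {t2.1} {t2.2} {t3.1, t4.1} {t3.2} {t3.3} {t4.2, t4.3}, out.j being that stage's outer ports


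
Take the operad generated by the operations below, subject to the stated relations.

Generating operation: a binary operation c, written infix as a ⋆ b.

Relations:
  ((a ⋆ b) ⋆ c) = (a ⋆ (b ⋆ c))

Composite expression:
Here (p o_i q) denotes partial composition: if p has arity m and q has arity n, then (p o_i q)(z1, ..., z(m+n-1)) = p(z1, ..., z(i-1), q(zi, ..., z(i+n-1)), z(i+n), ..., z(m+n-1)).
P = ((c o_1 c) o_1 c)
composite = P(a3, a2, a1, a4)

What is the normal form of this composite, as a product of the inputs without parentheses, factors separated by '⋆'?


a3 ⋆ a2 ⋆ a1 ⋆ a4

The c-tree's shape is irrelevant; the a-reading-order decides.
(a3 ⋆ a2) linearizes to a3 ⋆ a2
((a3 ⋆ a2) ⋆ a1) linearizes to a3 ⋆ a2 ⋆ a1
(((a3 ⋆ a2) ⋆ a1) ⋆ a4) linearizes to a3 ⋆ a2 ⋆ a1 ⋆ a4


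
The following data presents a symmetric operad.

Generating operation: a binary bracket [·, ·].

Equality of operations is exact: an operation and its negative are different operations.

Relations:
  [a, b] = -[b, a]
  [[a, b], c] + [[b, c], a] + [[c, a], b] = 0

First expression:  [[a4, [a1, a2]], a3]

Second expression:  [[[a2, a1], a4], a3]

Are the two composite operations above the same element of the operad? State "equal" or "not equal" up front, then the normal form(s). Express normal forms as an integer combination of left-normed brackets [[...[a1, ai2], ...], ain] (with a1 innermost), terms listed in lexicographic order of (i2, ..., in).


equal; the common form is -[[[a1, a2], a4], a3]

Normal form of the first expression: -[[[a1, a2], a4], a3]
Normal form of the second expression: -[[[a1, a2], a4], a3]
The normal forms match — equal.


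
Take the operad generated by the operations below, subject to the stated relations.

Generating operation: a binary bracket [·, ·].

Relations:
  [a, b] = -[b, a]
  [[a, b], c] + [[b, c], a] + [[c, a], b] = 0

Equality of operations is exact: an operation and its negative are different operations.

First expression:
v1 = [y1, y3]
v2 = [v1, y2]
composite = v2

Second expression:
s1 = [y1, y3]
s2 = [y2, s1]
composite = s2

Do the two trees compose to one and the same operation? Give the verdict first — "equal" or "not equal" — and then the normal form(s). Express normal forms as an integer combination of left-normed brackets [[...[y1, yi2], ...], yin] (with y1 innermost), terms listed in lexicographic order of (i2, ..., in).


not equal; the first gives [[y1, y3], y2] and the second -[[y1, y3], y2]

Normal form of the first expression: [[y1, y3], y2]
Normal form of the second expression: -[[y1, y3], y2]
No match — not equal.


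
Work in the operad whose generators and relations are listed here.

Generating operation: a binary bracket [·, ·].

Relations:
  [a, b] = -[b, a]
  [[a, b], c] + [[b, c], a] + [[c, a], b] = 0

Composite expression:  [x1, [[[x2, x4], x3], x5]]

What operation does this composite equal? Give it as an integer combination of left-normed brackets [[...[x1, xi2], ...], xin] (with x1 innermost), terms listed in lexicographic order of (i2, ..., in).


[[[[x1, x2], x4], x3], x5] - [[[[x1, x3], x2], x4], x5] + [[[[x1, x3], x4], x2], x5] - [[[[x1, x4], x2], x3], x5] - [[[[x1, x5], x2], x4], x3] + [[[[x1, x5], x3], x2], x4] - [[[[x1, x5], x3], x4], x2] + [[[[x1, x5], x4], x2], x3]


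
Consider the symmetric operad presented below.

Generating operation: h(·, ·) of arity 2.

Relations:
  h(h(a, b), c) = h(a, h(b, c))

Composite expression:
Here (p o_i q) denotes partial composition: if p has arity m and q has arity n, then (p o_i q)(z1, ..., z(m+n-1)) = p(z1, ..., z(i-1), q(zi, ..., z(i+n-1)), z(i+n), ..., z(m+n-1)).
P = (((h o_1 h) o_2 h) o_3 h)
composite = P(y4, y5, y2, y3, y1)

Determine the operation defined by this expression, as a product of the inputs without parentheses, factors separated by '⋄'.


y4 ⋄ y5 ⋄ y2 ⋄ y3 ⋄ y1

Under associativity of h, the answer is the y's in reading order.
h(y2, y3) collapses to y2 ⋄ y3
h(y5, h(y2, y3)) collapses to y5 ⋄ y2 ⋄ y3
h(y4, h(y5, h(y2, y3))) collapses to y4 ⋄ y5 ⋄ y2 ⋄ y3
h(h(y4, h(y5, h(y2, y3))), y1) collapses to y4 ⋄ y5 ⋄ y2 ⋄ y3 ⋄ y1


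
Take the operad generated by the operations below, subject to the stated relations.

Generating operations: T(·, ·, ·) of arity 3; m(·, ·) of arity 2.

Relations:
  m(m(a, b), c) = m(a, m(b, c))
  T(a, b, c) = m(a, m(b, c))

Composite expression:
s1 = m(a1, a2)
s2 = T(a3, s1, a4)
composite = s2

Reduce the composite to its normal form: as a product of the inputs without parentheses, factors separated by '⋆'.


a3 ⋆ a1 ⋆ a2 ⋆ a4


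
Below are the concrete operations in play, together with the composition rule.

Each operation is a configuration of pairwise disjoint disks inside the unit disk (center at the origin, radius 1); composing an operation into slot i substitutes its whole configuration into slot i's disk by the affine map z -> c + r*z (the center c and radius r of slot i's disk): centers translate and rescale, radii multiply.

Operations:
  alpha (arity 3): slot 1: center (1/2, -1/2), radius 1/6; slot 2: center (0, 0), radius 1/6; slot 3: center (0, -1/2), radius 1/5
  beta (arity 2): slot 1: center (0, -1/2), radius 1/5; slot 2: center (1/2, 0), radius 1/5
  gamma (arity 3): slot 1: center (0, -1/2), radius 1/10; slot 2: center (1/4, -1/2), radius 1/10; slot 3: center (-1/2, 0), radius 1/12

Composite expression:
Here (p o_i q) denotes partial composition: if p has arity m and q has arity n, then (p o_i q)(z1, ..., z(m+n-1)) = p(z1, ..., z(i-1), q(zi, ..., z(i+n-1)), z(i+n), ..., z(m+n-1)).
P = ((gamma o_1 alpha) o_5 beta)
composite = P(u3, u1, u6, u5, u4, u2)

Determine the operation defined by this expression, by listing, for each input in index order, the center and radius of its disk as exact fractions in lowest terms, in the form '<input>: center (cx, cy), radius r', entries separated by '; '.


Follow each u-input down from gamma: c' goes to c + r*c', radius to r*r'.
u3: after 2 affine steps, its disk has center (1/20, -11/20), radius 1/60
u1: after 2 affine steps, its disk has center (0, -1/2), radius 1/60
u6: after 2 affine steps, its disk has center (0, -11/20), radius 1/50
u5: after 1 affine step, its disk has center (1/4, -1/2), radius 1/10
u4: after 2 affine steps, its disk has center (-1/2, -1/24), radius 1/60
u2: after 2 affine steps, its disk has center (-11/24, 0), radius 1/60

u1: center (0, -1/2), radius 1/60; u2: center (-11/24, 0), radius 1/60; u3: center (1/20, -11/20), radius 1/60; u4: center (-1/2, -1/24), radius 1/60; u5: center (1/4, -1/2), radius 1/10; u6: center (0, -11/20), radius 1/50


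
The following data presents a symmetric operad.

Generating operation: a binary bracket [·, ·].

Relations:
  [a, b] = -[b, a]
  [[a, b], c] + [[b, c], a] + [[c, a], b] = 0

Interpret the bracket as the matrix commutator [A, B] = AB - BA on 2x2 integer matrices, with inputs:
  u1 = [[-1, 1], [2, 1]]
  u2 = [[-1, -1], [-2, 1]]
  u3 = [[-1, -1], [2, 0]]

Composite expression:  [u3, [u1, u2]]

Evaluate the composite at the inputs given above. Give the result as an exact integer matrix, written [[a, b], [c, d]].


[[0, -4], [-8, 0]]

[u1, u2] = [[0, 4], [-8, 0]]
[u3, [u1, u2]] = [[0, -4], [-8, 0]]


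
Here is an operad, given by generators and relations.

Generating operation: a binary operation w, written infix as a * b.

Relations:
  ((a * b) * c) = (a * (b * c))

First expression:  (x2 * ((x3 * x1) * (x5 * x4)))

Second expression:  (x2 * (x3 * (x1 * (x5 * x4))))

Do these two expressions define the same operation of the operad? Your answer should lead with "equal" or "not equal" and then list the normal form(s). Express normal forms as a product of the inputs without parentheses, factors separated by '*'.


The first expression reduces to x2 * x3 * x1 * x5 * x4
The second expression reduces to x2 * x3 * x1 * x5 * x4
Identical normal forms: equal.

equal; both compose to x2 * x3 * x1 * x5 * x4


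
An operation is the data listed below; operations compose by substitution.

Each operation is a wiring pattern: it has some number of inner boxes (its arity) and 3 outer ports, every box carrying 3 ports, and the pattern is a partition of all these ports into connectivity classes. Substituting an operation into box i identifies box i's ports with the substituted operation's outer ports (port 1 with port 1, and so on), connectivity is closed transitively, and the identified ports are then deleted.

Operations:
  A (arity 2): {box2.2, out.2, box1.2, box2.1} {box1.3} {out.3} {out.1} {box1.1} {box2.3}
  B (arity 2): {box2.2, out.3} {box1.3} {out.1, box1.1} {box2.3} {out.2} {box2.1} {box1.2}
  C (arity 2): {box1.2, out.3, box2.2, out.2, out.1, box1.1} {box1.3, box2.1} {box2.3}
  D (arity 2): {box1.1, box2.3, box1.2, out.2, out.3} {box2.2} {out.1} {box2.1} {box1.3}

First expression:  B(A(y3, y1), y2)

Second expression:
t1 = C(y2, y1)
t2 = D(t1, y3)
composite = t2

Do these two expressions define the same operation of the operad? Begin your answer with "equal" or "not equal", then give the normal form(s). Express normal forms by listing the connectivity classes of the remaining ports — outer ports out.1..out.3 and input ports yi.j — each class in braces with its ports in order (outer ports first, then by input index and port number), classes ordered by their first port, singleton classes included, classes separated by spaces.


not equal — first {out.1} {out.2} {out.3, y2.2} {y1.1, y1.2, y3.2} {y1.3} {y2.1} {y2.3} {y3.1} {y3.3}, second {out.1} {out.2, out.3, y1.2, y2.1, y2.2, y3.3} {y1.1, y2.3} {y1.3} {y3.1} {y3.2}


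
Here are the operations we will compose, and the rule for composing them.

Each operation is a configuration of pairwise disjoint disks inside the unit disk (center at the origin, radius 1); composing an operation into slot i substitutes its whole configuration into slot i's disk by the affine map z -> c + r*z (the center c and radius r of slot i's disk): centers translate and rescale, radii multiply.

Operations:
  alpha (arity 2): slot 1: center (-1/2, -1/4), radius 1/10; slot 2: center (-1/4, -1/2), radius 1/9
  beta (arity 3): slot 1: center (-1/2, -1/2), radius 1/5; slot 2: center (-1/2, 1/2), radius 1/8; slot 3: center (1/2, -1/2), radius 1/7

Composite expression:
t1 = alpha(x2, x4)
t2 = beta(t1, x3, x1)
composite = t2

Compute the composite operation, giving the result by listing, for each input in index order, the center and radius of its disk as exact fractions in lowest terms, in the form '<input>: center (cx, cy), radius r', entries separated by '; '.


Only the slot chain above each x matters under beta; compose those maps.
x2 passes through 2 substitutions, ending at center (-3/5, -11/20), radius 1/50
x4 passes through 2 substitutions, ending at center (-11/20, -3/5), radius 1/45
x3 passes through 1 substitution, ending at center (-1/2, 1/2), radius 1/8
x1 passes through 1 substitution, ending at center (1/2, -1/2), radius 1/7

x1: center (1/2, -1/2), radius 1/7; x2: center (-3/5, -11/20), radius 1/50; x3: center (-1/2, 1/2), radius 1/8; x4: center (-11/20, -3/5), radius 1/45


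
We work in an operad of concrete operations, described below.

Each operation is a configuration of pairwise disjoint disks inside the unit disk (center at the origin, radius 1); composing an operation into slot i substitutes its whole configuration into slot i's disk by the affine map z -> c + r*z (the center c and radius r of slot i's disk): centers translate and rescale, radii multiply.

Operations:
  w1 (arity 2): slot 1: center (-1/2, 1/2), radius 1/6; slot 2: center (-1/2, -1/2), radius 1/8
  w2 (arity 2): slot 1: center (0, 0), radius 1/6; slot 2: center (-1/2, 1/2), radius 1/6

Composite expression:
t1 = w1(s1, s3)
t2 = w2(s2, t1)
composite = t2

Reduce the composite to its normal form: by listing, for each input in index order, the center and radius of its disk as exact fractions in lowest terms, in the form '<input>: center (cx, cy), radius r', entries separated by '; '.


s1: center (-7/12, 7/12), radius 1/36; s2: center (0, 0), radius 1/6; s3: center (-7/12, 5/12), radius 1/48


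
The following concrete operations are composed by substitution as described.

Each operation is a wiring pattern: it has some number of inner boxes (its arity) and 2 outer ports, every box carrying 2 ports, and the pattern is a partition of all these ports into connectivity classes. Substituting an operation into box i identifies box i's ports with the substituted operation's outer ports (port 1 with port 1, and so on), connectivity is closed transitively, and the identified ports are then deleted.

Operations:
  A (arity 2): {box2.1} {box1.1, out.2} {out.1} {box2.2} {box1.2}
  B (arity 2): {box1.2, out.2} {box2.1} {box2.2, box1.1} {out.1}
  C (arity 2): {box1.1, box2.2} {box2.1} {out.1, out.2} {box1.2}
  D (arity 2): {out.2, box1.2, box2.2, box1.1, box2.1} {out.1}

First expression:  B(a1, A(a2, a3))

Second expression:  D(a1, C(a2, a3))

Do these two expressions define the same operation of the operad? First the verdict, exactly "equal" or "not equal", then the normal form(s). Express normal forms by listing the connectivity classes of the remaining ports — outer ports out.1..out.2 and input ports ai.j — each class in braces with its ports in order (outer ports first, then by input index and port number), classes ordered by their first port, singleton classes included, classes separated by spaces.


not equal; first: {out.1} {out.2, a1.2} {a1.1, a2.1} {a2.2} {a3.1} {a3.2}; second: {out.1} {out.2, a1.1, a1.2} {a2.1, a3.2} {a2.2} {a3.1}

The first expression, normalized: {out.1} {out.2, a1.2} {a1.1, a2.1} {a2.2} {a3.1} {a3.2}
The second expression, normalized: {out.1} {out.2, a1.1, a1.2} {a2.1, a3.2} {a2.2} {a3.1}
Distinct normal forms: not equal.


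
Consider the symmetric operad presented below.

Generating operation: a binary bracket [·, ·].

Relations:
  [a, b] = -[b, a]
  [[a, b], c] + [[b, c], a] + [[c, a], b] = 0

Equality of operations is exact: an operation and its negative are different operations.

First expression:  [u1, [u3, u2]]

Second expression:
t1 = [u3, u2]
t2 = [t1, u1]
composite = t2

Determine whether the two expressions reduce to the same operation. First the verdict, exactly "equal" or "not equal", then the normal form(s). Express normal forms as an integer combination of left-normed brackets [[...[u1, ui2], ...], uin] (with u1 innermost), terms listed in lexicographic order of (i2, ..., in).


not equal; the first gives -[[u1, u2], u3] + [[u1, u3], u2] and the second [[u1, u2], u3] - [[u1, u3], u2]

The first expression reduces to -[[u1, u2], u3] + [[u1, u3], u2]
The second expression reduces to [[u1, u2], u3] - [[u1, u3], u2]
Different reductions; not equal.


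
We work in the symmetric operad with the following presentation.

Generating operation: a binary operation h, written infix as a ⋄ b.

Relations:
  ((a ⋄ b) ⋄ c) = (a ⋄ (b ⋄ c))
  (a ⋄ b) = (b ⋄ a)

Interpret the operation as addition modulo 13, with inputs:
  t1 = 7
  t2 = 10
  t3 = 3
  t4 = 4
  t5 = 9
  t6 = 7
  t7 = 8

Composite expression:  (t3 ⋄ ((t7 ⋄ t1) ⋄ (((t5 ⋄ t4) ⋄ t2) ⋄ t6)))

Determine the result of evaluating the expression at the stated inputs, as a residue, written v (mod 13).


(t7 ⋄ t1) = 2
(t5 ⋄ t4) = 0
((t5 ⋄ t4) ⋄ t2) = 10
(((t5 ⋄ t4) ⋄ t2) ⋄ t6) = 4
((t7 ⋄ t1) ⋄ (((t5 ⋄ t4) ⋄ t2) ⋄ t6)) = 6
(t3 ⋄ ((t7 ⋄ t1) ⋄ (((t5 ⋄ t4) ⋄ t2) ⋄ t6))) = 9

9 (mod 13)


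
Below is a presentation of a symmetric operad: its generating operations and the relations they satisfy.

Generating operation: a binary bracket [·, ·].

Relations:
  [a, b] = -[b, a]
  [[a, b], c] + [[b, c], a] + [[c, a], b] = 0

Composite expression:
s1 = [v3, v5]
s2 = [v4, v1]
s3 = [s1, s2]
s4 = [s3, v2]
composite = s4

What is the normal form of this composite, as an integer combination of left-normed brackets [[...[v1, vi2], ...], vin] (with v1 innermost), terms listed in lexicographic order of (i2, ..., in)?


[[[[v1, v4], v3], v5], v2] - [[[[v1, v4], v5], v3], v2]


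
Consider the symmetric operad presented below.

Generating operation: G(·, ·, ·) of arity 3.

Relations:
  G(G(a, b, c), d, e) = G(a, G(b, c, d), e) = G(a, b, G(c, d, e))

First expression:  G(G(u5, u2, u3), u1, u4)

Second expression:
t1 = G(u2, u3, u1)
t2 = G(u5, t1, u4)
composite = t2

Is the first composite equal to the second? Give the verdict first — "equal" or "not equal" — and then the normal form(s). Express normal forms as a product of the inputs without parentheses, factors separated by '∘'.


Reducing the first expression gives u5 ∘ u2 ∘ u3 ∘ u1 ∘ u4
Reducing the second expression gives u5 ∘ u2 ∘ u3 ∘ u1 ∘ u4
Both agree, so they are equal.

equal: each reduces to u5 ∘ u2 ∘ u3 ∘ u1 ∘ u4


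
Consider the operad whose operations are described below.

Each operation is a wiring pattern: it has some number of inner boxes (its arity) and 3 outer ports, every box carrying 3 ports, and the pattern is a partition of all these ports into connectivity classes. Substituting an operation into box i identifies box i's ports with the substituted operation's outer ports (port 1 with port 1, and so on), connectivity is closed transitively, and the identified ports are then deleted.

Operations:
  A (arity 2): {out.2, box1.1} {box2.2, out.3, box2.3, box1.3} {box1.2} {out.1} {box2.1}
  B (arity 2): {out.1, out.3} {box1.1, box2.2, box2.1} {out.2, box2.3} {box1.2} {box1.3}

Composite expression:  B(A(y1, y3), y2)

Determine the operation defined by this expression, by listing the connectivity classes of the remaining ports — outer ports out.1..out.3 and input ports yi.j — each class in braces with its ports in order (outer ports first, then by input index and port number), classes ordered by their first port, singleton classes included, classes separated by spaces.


{out.1, out.3} {out.2, y2.3} {y1.1} {y1.2} {y1.3, y3.2, y3.3} {y2.1, y2.2} {y3.1}


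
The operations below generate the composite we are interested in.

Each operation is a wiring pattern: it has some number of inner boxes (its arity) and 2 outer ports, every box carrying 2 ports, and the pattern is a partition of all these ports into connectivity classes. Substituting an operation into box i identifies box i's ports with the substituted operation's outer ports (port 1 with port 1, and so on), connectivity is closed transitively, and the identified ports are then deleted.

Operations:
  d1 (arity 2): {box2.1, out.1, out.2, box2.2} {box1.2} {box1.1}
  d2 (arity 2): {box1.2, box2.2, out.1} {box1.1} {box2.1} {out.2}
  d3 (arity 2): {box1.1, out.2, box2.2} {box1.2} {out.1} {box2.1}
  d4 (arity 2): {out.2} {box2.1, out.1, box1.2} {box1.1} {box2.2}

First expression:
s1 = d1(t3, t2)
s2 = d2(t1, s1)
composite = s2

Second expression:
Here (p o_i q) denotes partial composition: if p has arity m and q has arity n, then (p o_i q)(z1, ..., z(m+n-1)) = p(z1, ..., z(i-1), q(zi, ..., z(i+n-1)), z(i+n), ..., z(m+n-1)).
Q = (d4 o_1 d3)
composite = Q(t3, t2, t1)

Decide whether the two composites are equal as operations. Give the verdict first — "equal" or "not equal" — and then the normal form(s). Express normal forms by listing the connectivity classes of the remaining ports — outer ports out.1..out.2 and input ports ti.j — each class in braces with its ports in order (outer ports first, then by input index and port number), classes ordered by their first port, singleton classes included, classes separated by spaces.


The first expression reduces to {out.1, t1.2, t2.1, t2.2} {out.2} {t1.1} {t3.1} {t3.2}
The second expression reduces to {out.1, t1.1, t2.2, t3.1} {out.2} {t1.2} {t2.1} {t3.2}
The normal forms differ: not equal.

not equal — first {out.1, t1.2, t2.1, t2.2} {out.2} {t1.1} {t3.1} {t3.2}, second {out.1, t1.1, t2.2, t3.1} {out.2} {t1.2} {t2.1} {t3.2}


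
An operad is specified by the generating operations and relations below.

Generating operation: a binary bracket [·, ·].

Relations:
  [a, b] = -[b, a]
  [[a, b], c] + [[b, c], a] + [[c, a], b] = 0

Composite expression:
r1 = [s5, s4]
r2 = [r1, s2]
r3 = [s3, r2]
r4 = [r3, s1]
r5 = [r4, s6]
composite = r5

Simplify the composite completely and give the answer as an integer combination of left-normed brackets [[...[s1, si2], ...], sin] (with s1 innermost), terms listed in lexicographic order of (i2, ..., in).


Antisymmetry and Jacobi reduce to s1-anchored left-normed brackets.
Composite bracket: [[[s3, [[s5, s4], s2]], s1], s6]
Applying ab - ba throughout gives 32 signed words (2^5 = 32).
Collect the words opening with s1:
  the word s1s2s4s5s3s6 carries sign +1 and contributes +[[[[[s1, s2], s4], s5], s3], s6]
  the word s1s2s5s4s3s6 carries sign -1 and contributes -[[[[[s1, s2], s5], s4], s3], s6]
  the word s1s3s2s4s5s6 carries sign -1 and contributes -[[[[[s1, s3], s2], s4], s5], s6]
  the word s1s3s2s5s4s6 carries sign +1 and contributes +[[[[[s1, s3], s2], s5], s4], s6]
  the word s1s3s4s5s2s6 carries sign +1 and contributes +[[[[[s1, s3], s4], s5], s2], s6]
  the word s1s3s5s4s2s6 carries sign -1 and contributes -[[[[[s1, s3], s5], s4], s2], s6]
  the word s1s4s5s2s3s6 carries sign -1 and contributes -[[[[[s1, s4], s5], s2], s3], s6]
  the word s1s5s4s2s3s6 carries sign +1 and contributes +[[[[[s1, s5], s4], s2], s3], s6]

[[[[[s1, s2], s4], s5], s3], s6] - [[[[[s1, s2], s5], s4], s3], s6] - [[[[[s1, s3], s2], s4], s5], s6] + [[[[[s1, s3], s2], s5], s4], s6] + [[[[[s1, s3], s4], s5], s2], s6] - [[[[[s1, s3], s5], s4], s2], s6] - [[[[[s1, s4], s5], s2], s3], s6] + [[[[[s1, s5], s4], s2], s3], s6]


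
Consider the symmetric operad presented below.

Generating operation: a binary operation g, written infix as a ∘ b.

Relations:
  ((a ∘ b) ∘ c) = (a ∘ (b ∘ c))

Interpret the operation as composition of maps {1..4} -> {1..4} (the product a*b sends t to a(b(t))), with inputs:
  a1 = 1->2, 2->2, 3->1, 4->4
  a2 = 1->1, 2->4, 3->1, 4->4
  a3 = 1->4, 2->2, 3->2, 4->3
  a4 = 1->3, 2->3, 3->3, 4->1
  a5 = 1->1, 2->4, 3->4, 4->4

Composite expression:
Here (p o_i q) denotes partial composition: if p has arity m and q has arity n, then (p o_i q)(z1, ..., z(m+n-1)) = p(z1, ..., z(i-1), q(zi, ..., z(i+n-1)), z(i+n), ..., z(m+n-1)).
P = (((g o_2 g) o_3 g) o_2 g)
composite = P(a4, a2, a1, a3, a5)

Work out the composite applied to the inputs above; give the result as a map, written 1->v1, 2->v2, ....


1->1, 2->3, 3->3, 4->3

(a2 ∘ a1) = 1->4, 2->4, 3->1, 4->4
(a3 ∘ a5) = 1->4, 2->3, 3->3, 4->3
((a2 ∘ a1) ∘ (a3 ∘ a5)) = 1->4, 2->1, 3->1, 4->1
(a4 ∘ ((a2 ∘ a1) ∘ (a3 ∘ a5))) = 1->1, 2->3, 3->3, 4->3


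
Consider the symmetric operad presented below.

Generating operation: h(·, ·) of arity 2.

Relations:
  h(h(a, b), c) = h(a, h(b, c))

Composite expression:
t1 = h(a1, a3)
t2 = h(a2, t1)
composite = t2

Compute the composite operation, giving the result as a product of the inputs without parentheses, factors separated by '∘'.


a2 ∘ a1 ∘ a3

Under associativity of h, the answer is the a's in reading order.
h(a1, a3) collapses to a1 ∘ a3
h(a2, h(a1, a3)) collapses to a2 ∘ a1 ∘ a3


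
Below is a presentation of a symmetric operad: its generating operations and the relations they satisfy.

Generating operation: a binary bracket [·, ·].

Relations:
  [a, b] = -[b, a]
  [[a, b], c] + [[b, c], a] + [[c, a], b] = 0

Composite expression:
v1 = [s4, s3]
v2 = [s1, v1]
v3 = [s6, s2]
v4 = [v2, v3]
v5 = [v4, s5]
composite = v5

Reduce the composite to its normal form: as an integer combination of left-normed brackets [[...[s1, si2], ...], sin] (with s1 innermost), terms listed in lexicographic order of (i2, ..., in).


A multilinear Lie element is pinned by s1-initial words (s1 innermost).
Composite bracket: [[[s1, [s4, s3]], [s6, s2]], s5]
Full expansion: 32 signed words from ab - ba (2^5 = 32).
Coefficients come from the s1-initial words:
  s1s3s4s2s6s5 (sign +1) contributes +[[[[[s1, s3], s4], s2], s6], s5]
  s1s3s4s6s2s5 (sign -1) contributes -[[[[[s1, s3], s4], s6], s2], s5]
  s1s4s3s2s6s5 (sign -1) contributes -[[[[[s1, s4], s3], s2], s6], s5]
  s1s4s3s6s2s5 (sign +1) contributes +[[[[[s1, s4], s3], s6], s2], s5]

[[[[[s1, s3], s4], s2], s6], s5] - [[[[[s1, s3], s4], s6], s2], s5] - [[[[[s1, s4], s3], s2], s6], s5] + [[[[[s1, s4], s3], s6], s2], s5]


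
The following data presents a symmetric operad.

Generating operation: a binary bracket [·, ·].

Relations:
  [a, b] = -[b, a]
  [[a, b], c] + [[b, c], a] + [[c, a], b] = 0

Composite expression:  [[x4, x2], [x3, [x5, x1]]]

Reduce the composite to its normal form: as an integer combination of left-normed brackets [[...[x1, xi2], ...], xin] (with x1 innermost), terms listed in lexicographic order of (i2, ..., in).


[[[[x1, x5], x3], x2], x4] - [[[[x1, x5], x3], x4], x2]

A multilinear Lie element is pinned by x1-initial words (x1 innermost).
Composite bracket: [[x4, x2], [x3, [x5, x1]]]
Each bracket splits as ab - ba, giving 16 signed words (2^4 = 16).
Coefficients come from the x1-initial words:
  the word x1x5x3x2x4 carries sign +1 and contributes +[[[[x1, x5], x3], x2], x4]
  the word x1x5x3x4x2 carries sign -1 and contributes -[[[[x1, x5], x3], x4], x2]


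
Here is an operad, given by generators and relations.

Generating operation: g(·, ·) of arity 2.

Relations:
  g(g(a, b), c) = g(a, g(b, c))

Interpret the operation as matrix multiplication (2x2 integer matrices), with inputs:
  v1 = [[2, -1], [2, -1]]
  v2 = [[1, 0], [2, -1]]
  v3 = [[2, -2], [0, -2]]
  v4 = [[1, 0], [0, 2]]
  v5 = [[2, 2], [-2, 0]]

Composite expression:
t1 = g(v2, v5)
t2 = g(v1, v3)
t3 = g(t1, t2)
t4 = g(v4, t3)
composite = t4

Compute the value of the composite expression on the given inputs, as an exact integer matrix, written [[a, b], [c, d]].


g(v2, v5) = [[2, 2], [6, 4]]
g(v1, v3) = [[4, -2], [4, -2]]
g(g(v2, v5), g(v1, v3)) = [[16, -8], [40, -20]]
g(v4, g(g(v2, v5), g(v1, v3))) = [[16, -8], [80, -40]]

[[16, -8], [80, -40]]


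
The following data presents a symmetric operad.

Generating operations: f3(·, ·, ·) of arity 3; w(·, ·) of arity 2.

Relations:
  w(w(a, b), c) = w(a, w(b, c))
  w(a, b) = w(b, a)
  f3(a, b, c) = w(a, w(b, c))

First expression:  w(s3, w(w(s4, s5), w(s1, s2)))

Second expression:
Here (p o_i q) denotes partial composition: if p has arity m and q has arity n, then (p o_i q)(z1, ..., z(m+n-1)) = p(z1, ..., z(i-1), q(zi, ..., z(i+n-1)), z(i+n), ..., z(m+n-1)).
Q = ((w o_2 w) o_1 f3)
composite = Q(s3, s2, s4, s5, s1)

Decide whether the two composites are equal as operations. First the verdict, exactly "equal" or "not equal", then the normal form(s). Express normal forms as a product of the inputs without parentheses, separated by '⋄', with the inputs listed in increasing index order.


equal: each reduces to s1 ⋄ s2 ⋄ s3 ⋄ s4 ⋄ s5

The first composite normalizes to s1 ⋄ s2 ⋄ s3 ⋄ s4 ⋄ s5
The second composite normalizes to s1 ⋄ s2 ⋄ s3 ⋄ s4 ⋄ s5
The forms coincide; equal.


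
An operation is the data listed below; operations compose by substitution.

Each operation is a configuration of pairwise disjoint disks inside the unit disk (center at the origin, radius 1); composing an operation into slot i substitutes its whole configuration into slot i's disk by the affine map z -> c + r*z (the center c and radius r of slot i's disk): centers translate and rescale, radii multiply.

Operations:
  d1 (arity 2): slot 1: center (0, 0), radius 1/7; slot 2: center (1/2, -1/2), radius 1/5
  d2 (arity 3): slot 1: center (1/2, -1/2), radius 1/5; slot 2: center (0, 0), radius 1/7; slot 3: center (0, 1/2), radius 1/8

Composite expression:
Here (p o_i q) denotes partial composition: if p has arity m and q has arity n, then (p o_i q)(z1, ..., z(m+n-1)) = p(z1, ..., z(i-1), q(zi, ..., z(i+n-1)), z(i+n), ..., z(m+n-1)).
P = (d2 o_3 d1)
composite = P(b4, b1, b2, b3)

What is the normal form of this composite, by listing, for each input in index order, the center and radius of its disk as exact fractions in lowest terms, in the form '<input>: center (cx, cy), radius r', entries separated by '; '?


b1: center (0, 0), radius 1/7; b2: center (0, 1/2), radius 1/56; b3: center (1/16, 7/16), radius 1/40; b4: center (1/2, -1/2), radius 1/5


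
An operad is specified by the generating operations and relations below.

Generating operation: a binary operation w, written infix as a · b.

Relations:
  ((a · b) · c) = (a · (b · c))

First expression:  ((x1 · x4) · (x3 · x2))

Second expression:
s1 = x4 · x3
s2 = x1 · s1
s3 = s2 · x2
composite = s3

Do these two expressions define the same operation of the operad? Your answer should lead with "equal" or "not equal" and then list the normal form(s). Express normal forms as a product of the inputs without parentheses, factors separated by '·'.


equal; the common form is x1 · x4 · x3 · x2

Normal form of the first expression: x1 · x4 · x3 · x2
Normal form of the second expression: x1 · x4 · x3 · x2
Identical normal forms: equal.


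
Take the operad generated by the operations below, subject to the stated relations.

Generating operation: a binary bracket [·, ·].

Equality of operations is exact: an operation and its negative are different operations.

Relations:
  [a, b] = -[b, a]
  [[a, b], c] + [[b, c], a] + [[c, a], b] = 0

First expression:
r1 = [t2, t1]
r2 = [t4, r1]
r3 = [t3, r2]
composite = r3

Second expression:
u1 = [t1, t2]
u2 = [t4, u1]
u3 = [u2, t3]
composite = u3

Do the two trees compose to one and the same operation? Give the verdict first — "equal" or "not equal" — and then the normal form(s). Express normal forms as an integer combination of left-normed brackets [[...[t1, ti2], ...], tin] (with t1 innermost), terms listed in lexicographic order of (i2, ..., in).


The first expression, normalized: -[[[t1, t2], t4], t3]
The second expression, normalized: -[[[t1, t2], t4], t3]
The normal forms match — equal.

equal; the common form is -[[[t1, t2], t4], t3]


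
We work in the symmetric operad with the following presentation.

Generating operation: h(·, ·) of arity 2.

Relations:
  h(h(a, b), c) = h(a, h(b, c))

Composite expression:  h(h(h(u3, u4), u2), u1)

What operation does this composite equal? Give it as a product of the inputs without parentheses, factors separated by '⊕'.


u3 ⊕ u4 ⊕ u2 ⊕ u1

Under associativity of h, the answer is the u's in reading order.
h(u3, u4) collapses to u3 ⊕ u4
h(h(u3, u4), u2) collapses to u3 ⊕ u4 ⊕ u2
h(h(h(u3, u4), u2), u1) collapses to u3 ⊕ u4 ⊕ u2 ⊕ u1


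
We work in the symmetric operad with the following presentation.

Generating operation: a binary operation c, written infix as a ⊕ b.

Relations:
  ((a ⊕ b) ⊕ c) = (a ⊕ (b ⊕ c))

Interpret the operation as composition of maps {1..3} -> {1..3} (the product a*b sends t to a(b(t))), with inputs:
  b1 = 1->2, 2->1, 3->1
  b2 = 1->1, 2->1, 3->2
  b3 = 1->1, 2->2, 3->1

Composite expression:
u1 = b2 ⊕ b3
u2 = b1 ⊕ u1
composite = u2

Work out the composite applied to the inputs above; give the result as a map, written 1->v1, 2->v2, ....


1->2, 2->2, 3->2


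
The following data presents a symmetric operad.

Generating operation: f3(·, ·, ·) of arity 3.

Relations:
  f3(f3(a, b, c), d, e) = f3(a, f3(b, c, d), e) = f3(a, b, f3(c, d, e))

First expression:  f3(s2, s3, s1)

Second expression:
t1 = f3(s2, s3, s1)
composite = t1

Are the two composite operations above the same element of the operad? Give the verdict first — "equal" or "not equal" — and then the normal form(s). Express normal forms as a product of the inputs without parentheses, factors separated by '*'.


equal: each reduces to s2 * s3 * s1

Reducing the first expression gives s2 * s3 * s1
Reducing the second expression gives s2 * s3 * s1
The normal forms match — equal.


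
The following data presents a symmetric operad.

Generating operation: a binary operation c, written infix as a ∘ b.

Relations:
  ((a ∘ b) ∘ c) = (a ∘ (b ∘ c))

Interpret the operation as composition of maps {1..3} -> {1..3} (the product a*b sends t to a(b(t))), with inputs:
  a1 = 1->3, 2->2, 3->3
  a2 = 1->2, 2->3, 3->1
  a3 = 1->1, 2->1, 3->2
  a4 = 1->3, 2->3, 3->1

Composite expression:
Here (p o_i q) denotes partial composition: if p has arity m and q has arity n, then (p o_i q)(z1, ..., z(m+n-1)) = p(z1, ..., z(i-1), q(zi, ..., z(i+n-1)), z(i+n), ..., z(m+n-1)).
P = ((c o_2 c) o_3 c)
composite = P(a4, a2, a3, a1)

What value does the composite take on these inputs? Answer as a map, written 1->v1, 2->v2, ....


1->1, 2->3, 3->1

(a3 ∘ a1) = 1->2, 2->1, 3->2
(a2 ∘ (a3 ∘ a1)) = 1->3, 2->2, 3->3
(a4 ∘ (a2 ∘ (a3 ∘ a1))) = 1->1, 2->3, 3->1


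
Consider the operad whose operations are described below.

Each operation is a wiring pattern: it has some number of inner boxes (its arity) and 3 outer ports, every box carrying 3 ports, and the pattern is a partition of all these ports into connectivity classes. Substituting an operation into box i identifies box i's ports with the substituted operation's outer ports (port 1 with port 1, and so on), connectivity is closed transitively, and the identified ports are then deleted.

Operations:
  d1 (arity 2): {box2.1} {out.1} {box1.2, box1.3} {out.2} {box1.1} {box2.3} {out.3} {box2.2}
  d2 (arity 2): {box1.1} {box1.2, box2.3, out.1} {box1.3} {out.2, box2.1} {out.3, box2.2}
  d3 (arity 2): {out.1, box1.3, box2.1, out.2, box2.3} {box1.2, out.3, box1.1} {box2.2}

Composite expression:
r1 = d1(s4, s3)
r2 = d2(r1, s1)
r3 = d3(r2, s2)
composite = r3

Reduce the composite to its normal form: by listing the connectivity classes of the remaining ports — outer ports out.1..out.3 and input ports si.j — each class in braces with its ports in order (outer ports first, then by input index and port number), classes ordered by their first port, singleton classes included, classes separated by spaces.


{out.1, out.2, s1.2, s2.1, s2.3} {out.3, s1.1, s1.3} {s2.2} {s3.1} {s3.2} {s3.3} {s4.1} {s4.2, s4.3}

Reachability decides: close wires over d3-identified ports.
stage d1: inputs (s4, s3), connectivity {out.1} {out.2} {out.3} {s3.1} {s3.2} {s3.3} {s4.1} {s4.2, s4.3}, out.j its boundary
stage d2: inputs (s4, s3, s1), connectivity {out.1, s1.3} {out.2, s1.1} {out.3, s1.2} {s3.1} {s3.2} {s3.3} {s4.1} {s4.2, s4.3}, out.j its boundary
stage d3: inputs (s4, s3, s1, s2), connectivity {out.1, out.2, s1.2, s2.1, s2.3} {out.3, s1.1, s1.3} {s2.2} {s3.1} {s3.2} {s3.3} {s4.1} {s4.2, s4.3}, out.j its boundary


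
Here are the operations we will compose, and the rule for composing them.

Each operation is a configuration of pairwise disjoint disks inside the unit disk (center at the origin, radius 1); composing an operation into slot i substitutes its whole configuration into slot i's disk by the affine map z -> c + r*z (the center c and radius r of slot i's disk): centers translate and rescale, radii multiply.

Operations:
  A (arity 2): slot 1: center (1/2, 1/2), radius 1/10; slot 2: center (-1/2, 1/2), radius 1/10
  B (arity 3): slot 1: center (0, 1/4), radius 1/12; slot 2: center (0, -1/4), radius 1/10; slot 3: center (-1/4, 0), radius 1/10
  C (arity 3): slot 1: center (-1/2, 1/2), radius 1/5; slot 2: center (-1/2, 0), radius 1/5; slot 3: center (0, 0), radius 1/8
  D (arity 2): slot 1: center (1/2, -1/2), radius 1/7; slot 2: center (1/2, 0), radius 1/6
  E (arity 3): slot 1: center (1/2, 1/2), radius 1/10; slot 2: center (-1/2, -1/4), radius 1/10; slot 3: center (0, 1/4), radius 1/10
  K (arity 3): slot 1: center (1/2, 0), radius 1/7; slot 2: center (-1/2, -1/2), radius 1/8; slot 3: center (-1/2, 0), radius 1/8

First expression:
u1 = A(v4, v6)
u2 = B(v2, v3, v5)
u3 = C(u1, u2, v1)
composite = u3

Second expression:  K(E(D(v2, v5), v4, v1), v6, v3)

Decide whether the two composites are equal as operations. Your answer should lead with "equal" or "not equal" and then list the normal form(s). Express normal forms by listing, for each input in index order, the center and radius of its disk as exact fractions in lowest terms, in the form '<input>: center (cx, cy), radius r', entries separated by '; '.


The first expression, normalized: v1: center (0, 0), radius 1/8; v2: center (-1/2, 1/20), radius 1/60; v3: center (-1/2, -1/20), radius 1/50; v4: center (-2/5, 3/5), radius 1/50; v5: center (-11/20, 0), radius 1/50; v6: center (-3/5, 3/5), radius 1/50
The second expression, normalized: v1: center (1/2, 1/28), radius 1/70; v2: center (81/140, 9/140), radius 1/490; v3: center (-1/2, 0), radius 1/8; v4: center (3/7, -1/28), radius 1/70; v5: center (81/140, 1/14), radius 1/420; v6: center (-1/2, -1/2), radius 1/8
Distinct normal forms: not equal.

not equal — first v1: center (0, 0), radius 1/8; v2: center (-1/2, 1/20), radius 1/60; v3: center (-1/2, -1/20), radius 1/50; v4: center (-2/5, 3/5), radius 1/50; v5: center (-11/20, 0), radius 1/50; v6: center (-3/5, 3/5), radius 1/50, second v1: center (1/2, 1/28), radius 1/70; v2: center (81/140, 9/140), radius 1/490; v3: center (-1/2, 0), radius 1/8; v4: center (3/7, -1/28), radius 1/70; v5: center (81/140, 1/14), radius 1/420; v6: center (-1/2, -1/2), radius 1/8
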